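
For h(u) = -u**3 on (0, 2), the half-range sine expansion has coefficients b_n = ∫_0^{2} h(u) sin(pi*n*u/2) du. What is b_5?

16*(6 - 25*pi**2)/(125*pi**3)

b_5 = ∫_0^{2} (-u**3) sin(5*pi*u/2) du.
Integrating by parts three times (tabular method), an antiderivative of (-u**3) sin(5*pi*u/2) is 2*u**3*cos(5*pi*u/2)/(5*pi) - 12*u**2*sin(5*pi*u/2)/(25*pi**2) - 48*u*cos(5*pi*u/2)/(125*pi**3) + 96*sin(5*pi*u/2)/(625*pi**4); evaluating from 0 to 2: ∫_{0}^{2} (-u**3) sin(5*pi*u/2) du = (16*(6 - 25*pi**2)/(125*pi**3)) - (0) = 16*(6 - 25*pi**2)/(125*pi**3).
Hence b_5 = 16*(6 - 25*pi**2)/(125*pi**3).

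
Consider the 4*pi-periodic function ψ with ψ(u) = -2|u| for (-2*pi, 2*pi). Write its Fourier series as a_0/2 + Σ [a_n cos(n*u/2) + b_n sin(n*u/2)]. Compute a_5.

16/(25*pi)

a_5 = (1/(2*pi)) ∫_{-2*pi}^{2*pi} ψ(u) cos(5*u/2) du.
ψ is even and cos(5*u/2) is even, so the integrand is even and a_5 = 1/pi ∫_0^{2*pi} ψ(u) cos(5*u/2) du.
Integrating by parts (boundary term plus one more integral), an antiderivative of (-2*u) cos(5*u/2) is -4*u*sin(5*u/2)/5 - 8*cos(5*u/2)/25; evaluating from 0 to 2*pi: ∫_{0}^{2*pi} (-2*u) cos(5*u/2) du = (8/25) - (-8/25) = 16/25.
Hence a_5 = (1/pi)·(16/25) = 16/(25*pi).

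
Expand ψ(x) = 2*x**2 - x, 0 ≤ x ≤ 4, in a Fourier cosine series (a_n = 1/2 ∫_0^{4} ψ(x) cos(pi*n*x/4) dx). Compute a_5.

a_5 = 1/2 ∫_0^{4} (2*x**2 - x) cos(5*pi*x/4) dx.
Integrating by parts twice (tabular method), an antiderivative of (2*x**2 - x) cos(5*pi*x/4) is 8*x**2*sin(5*pi*x/4)/(5*pi) - 4*x*sin(5*pi*x/4)/(5*pi) + 64*x*cos(5*pi*x/4)/(25*pi**2) - 256*sin(5*pi*x/4)/(125*pi**3) - 16*cos(5*pi*x/4)/(25*pi**2); evaluating from 0 to 4: ∫_{0}^{4} (2*x**2 - x) cos(5*pi*x/4) dx = (-48/(5*pi**2)) - (-16/(25*pi**2)) = -224/(25*pi**2).
Hence a_5 = (1/2)·(-224/(25*pi**2)) = -112/(25*pi**2).

-112/(25*pi**2)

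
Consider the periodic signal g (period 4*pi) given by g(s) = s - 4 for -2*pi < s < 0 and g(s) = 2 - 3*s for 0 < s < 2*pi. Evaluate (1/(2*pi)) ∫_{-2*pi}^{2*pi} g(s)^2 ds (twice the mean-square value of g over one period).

-4*pi + 20 + 40*pi**2/3

(1/(2*pi)) ∫_{-2*pi}^{2*pi} g(s)^2 ds = (1/(2*pi)) · (8*pi*(-3*pi + 15 + 10*pi**2)/3) = -4*pi + 20 + 40*pi**2/3.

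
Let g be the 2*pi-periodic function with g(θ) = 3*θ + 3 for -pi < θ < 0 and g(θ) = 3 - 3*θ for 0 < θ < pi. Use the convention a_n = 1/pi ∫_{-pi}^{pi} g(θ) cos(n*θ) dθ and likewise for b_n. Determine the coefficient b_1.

0

b_1 = 1/pi ∫_{-pi}^{pi} g(θ) sin(θ) dθ.
g is even and sin(θ) is odd, so the integrand is odd over a symmetric interval and the integral vanishes.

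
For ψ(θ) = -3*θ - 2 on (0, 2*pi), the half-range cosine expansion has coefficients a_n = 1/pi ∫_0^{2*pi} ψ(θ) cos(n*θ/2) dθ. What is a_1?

a_1 = 1/pi ∫_0^{2*pi} (-3*θ - 2) cos(θ/2) dθ.
Integrating by parts (boundary term plus one more integral), an antiderivative of (-3*θ - 2) cos(θ/2) is -6*θ*sin(θ/2) - 4*sin(θ/2) - 12*cos(θ/2); evaluating from 0 to 2*pi: ∫_{0}^{2*pi} (-3*θ - 2) cos(θ/2) dθ = (12) - (-12) = 24.
Hence a_1 = (1/pi)·(24) = 24/pi.

24/pi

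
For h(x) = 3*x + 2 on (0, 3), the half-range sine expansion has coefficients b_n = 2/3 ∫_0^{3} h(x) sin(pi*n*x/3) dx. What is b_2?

b_2 = 2/3 ∫_0^{3} (3*x + 2) sin(2*pi*x/3) dx.
Integrating by parts (boundary term plus one more integral), an antiderivative of (3*x + 2) sin(2*pi*x/3) is -9*x*cos(2*pi*x/3)/(2*pi) + 27*sin(2*pi*x/3)/(4*pi**2) - 3*cos(2*pi*x/3)/pi; evaluating from 0 to 3: ∫_{0}^{3} (3*x + 2) sin(2*pi*x/3) dx = (-33/(2*pi)) - (-3/pi) = -27/(2*pi).
Hence b_2 = (2/3)·(-27/(2*pi)) = -9/pi.

-9/pi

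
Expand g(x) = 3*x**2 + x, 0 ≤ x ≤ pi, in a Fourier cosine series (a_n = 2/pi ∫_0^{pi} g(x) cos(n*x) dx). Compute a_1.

a_1 = 2/pi ∫_0^{pi} (3*x**2 + x) cos(x) dx.
Integrating by parts twice (tabular method), an antiderivative of (3*x**2 + x) cos(x) is 3*x**2*sin(x) + x*sin(x) + 6*x*cos(x) - 6*sin(x) + cos(x); evaluating from 0 to pi: ∫_{0}^{pi} (3*x**2 + x) cos(x) dx = (-6*pi - 1) - (1) = -6*pi - 2.
Hence a_1 = (2/pi)·(-6*pi - 2) = -12 - 4/pi.

-12 - 4/pi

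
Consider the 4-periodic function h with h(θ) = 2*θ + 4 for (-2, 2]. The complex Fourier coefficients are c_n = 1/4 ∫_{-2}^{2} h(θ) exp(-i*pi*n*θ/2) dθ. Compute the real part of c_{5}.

Since h is real-valued, Re(c_{5}) = 1/4 ∫_{-2}^{2} h(θ) cos(5*pi*θ/2) dθ = a_{5}/2.
Integrating by parts (boundary term plus one more integral), an antiderivative of (2*θ + 4) cos(5*pi*θ/2) is 4*θ*sin(5*pi*θ/2)/(5*pi) + 8*sin(5*pi*θ/2)/(5*pi) + 8*cos(5*pi*θ/2)/(25*pi**2); evaluating from -2 to 2: ∫_{-2}^{2} (2*θ + 4) cos(5*pi*θ/2) dθ = (-8/(25*pi**2)) - (-8/(25*pi**2)) = 0.
Hence Re(c_{5}) = (1/4)·(0) = 0.

0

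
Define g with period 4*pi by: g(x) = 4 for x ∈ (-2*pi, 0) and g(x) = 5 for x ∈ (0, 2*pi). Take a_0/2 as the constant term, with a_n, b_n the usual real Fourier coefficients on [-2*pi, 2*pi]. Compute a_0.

a_0 = (1/(2*pi)) ∫_{-2*pi}^{2*pi} g(x) dx = (1/(2*pi)) · (18*pi) = 9.

9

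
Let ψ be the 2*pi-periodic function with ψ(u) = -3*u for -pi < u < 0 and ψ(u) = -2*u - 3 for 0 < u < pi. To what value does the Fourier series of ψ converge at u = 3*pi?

u = 3*pi differs from u = -pi by 2 full period(s), and the series is 2*pi-periodic.
At u = -pi the one-sided limits are ψ(-pi^-) = -2*pi - 3 and ψ(-pi^+) = 3*pi.
By Dirichlet's theorem the series converges to their average, [(-2*pi - 3) + (3*pi)]/2 = -3/2 + pi/2.

-3/2 + pi/2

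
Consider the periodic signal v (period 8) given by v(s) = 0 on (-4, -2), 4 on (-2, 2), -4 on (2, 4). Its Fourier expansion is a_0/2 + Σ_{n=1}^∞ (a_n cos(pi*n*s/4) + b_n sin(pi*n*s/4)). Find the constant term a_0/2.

a_0 = 1/4 ∫_{-4}^{4} v(s) ds = 1/4 · (8) = 2.
So the constant term a_0/2 = 1.

1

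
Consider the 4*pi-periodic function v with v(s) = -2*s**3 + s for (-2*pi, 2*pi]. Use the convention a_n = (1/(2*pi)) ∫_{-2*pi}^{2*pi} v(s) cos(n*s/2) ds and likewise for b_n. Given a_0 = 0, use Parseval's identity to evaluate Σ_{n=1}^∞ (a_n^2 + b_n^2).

8*pi**2*(-336*pi**2 + 35 + 960*pi**4)/105

Parseval: a_0^2/2 + Σ_{n≥1} (a_n^2+b_n^2) = (1/(2*pi)) ∫_{-2*pi}^{2*pi} v(s)^2 ds = 8*pi**2*(-336*pi**2 + 35 + 960*pi**4)/105.
Subtract a_0^2/2 = 0: Σ (a_n^2+b_n^2) = 8*pi**2*(-336*pi**2 + 35 + 960*pi**4)/105.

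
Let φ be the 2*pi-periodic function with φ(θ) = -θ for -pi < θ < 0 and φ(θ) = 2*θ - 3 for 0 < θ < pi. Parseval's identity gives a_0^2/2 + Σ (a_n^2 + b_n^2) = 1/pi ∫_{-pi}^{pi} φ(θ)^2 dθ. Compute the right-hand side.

1/pi ∫_{-pi}^{pi} φ(θ)^2 dθ = 1/pi · (pi*(-18*pi + 27 + 5*pi**2)/3) = -6*pi + 9 + 5*pi**2/3.

-6*pi + 9 + 5*pi**2/3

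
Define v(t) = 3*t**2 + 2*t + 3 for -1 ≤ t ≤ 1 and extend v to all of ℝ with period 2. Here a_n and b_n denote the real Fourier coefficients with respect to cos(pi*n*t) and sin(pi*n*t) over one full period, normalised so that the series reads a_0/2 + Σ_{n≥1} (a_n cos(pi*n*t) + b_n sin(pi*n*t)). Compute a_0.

a_0 = ∫_{-1}^{1} v(t) dt = 8.

8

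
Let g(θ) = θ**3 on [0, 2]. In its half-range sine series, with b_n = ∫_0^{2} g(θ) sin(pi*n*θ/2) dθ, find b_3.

16*(-2 + 3*pi**2)/(9*pi**3)

b_3 = ∫_0^{2} (θ**3) sin(3*pi*θ/2) dθ.
Integrating by parts three times (tabular method), an antiderivative of (θ**3) sin(3*pi*θ/2) is -2*θ**3*cos(3*pi*θ/2)/(3*pi) + 4*θ**2*sin(3*pi*θ/2)/(3*pi**2) + 16*θ*cos(3*pi*θ/2)/(9*pi**3) - 32*sin(3*pi*θ/2)/(27*pi**4); evaluating from 0 to 2: ∫_{0}^{2} (θ**3) sin(3*pi*θ/2) dθ = (16*(-2 + 3*pi**2)/(9*pi**3)) - (0) = 16*(-2 + 3*pi**2)/(9*pi**3).
Hence b_3 = 16*(-2 + 3*pi**2)/(9*pi**3).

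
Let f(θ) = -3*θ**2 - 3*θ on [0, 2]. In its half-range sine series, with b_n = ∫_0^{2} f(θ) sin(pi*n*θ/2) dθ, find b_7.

b_7 = ∫_0^{2} (-3*θ**2 - 3*θ) sin(7*pi*θ/2) dθ.
Integrating by parts twice (tabular method), an antiderivative of (-3*θ**2 - 3*θ) sin(7*pi*θ/2) is 6*θ**2*cos(7*pi*θ/2)/(7*pi) - 24*θ*sin(7*pi*θ/2)/(49*pi**2) + 6*θ*cos(7*pi*θ/2)/(7*pi) - 12*sin(7*pi*θ/2)/(49*pi**2) - 48*cos(7*pi*θ/2)/(343*pi**3); evaluating from 0 to 2: ∫_{0}^{2} (-3*θ**2 - 3*θ) sin(7*pi*θ/2) dθ = (12*(4 - 147*pi**2)/(343*pi**3)) - (-48/(343*pi**3)) = 12*(8 - 147*pi**2)/(343*pi**3).
Hence b_7 = 12*(8 - 147*pi**2)/(343*pi**3).

12*(8 - 147*pi**2)/(343*pi**3)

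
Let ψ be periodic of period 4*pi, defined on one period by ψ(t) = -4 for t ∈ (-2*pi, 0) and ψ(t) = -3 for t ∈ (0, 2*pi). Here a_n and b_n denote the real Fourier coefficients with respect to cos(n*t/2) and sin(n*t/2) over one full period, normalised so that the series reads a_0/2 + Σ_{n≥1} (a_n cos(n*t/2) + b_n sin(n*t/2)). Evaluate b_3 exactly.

2/(3*pi)

b_3 = (1/(2*pi)) ∫_{-2*pi}^{2*pi} ψ(t) sin(3*t/2) dt.
Split the integral at the breakpoints.
Directly, an antiderivative of (-4) sin(3*t/2) is 8*cos(3*t/2)/3; evaluating from -2*pi to 0: ∫_{-2*pi}^{0} (-4) sin(3*t/2) dt = (8/3) - (-8/3) = 16/3.
Directly, an antiderivative of (-3) sin(3*t/2) is 2*cos(3*t/2); evaluating from 0 to 2*pi: ∫_{0}^{2*pi} (-3) sin(3*t/2) dt = (-2) - (2) = -4.
Summing the pieces and multiplying by (1/(2*pi)) gives b_3 = 2/(3*pi).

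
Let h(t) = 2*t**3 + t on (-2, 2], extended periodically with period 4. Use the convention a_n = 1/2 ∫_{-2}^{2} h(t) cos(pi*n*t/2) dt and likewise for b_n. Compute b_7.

12*(-16 + 147*pi**2)/(343*pi**3)

b_7 = 1/2 ∫_{-2}^{2} h(t) sin(7*pi*t/2) dt.
h is odd and sin(7*pi*t/2) is odd, so the integrand is even and b_7 = ∫_0^{2} h(t) sin(7*pi*t/2) dt.
Integrating by parts three times (tabular method), an antiderivative of (2*t**3 + t) sin(7*pi*t/2) is -4*t**3*cos(7*pi*t/2)/(7*pi) + 24*t**2*sin(7*pi*t/2)/(49*pi**2) - 2*t*cos(7*pi*t/2)/(7*pi) + 96*t*cos(7*pi*t/2)/(343*pi**3) - 192*sin(7*pi*t/2)/(2401*pi**4) + 4*sin(7*pi*t/2)/(49*pi**2); evaluating from 0 to 2: ∫_{0}^{2} (2*t**3 + t) sin(7*pi*t/2) dt = (12*(-16 + 147*pi**2)/(343*pi**3)) - (0) = 12*(-16 + 147*pi**2)/(343*pi**3).
Hence b_7 = 12*(-16 + 147*pi**2)/(343*pi**3).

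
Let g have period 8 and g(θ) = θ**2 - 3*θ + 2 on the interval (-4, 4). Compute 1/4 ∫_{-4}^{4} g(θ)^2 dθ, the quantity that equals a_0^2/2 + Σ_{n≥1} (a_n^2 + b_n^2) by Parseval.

1/4 ∫_{-4}^{4} g(θ)^2 dθ = 1/4 · (14944/15) = 3736/15.

3736/15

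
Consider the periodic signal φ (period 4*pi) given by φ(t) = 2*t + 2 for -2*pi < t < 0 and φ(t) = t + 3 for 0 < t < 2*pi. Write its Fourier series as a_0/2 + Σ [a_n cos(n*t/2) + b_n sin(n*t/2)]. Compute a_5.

a_5 = (1/(2*pi)) ∫_{-2*pi}^{2*pi} φ(t) cos(5*t/2) dt.
Split the integral at the breakpoints.
Integrating by parts (boundary term plus one more integral), an antiderivative of (2*t + 2) cos(5*t/2) is 4*t*sin(5*t/2)/5 + 4*sin(5*t/2)/5 + 8*cos(5*t/2)/25; evaluating from -2*pi to 0: ∫_{-2*pi}^{0} (2*t + 2) cos(5*t/2) dt = (8/25) - (-8/25) = 16/25.
Integrating by parts (boundary term plus one more integral), an antiderivative of (t + 3) cos(5*t/2) is 2*t*sin(5*t/2)/5 + 6*sin(5*t/2)/5 + 4*cos(5*t/2)/25; evaluating from 0 to 2*pi: ∫_{0}^{2*pi} (t + 3) cos(5*t/2) dt = (-4/25) - (4/25) = -8/25.
Summing the pieces and multiplying by (1/(2*pi)) gives a_5 = 4/(25*pi).

4/(25*pi)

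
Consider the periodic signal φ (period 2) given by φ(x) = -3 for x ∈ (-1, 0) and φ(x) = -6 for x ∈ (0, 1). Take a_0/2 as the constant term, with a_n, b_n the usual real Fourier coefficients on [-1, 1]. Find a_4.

a_4 = ∫_{-1}^{1} φ(x) cos(4*pi*x) dx.
Split the integral at the breakpoints.
Directly, an antiderivative of (-3) cos(4*pi*x) is -3*sin(4*pi*x)/(4*pi); evaluating from -1 to 0: ∫_{-1}^{0} (-3) cos(4*pi*x) dx = (0) - (0) = 0.
Directly, an antiderivative of (-6) cos(4*pi*x) is -3*sin(4*pi*x)/(2*pi); evaluating from 0 to 1: ∫_{0}^{1} (-6) cos(4*pi*x) dx = (0) - (0) = 0.
Summing the pieces gives a_4 = 0.

0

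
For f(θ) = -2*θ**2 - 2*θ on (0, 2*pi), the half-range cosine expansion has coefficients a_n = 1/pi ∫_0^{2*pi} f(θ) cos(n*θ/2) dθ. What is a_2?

a_2 = 1/pi ∫_0^{2*pi} (-2*θ**2 - 2*θ) cos(θ) dθ.
Integrating by parts twice (tabular method), an antiderivative of (-2*θ**2 - 2*θ) cos(θ) is -2*θ**2*sin(θ) - 2*θ*sin(θ) - 4*θ*cos(θ) + 4*sin(θ) - 2*cos(θ); evaluating from 0 to 2*pi: ∫_{0}^{2*pi} (-2*θ**2 - 2*θ) cos(θ) dθ = (-8*pi - 2) - (-2) = -8*pi.
Hence a_2 = (1/pi)·(-8*pi) = -8.

-8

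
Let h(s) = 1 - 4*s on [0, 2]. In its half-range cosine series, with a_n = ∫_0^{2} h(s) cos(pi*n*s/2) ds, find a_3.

32/(9*pi**2)

a_3 = ∫_0^{2} (1 - 4*s) cos(3*pi*s/2) ds.
Integrating by parts (boundary term plus one more integral), an antiderivative of (1 - 4*s) cos(3*pi*s/2) is -8*s*sin(3*pi*s/2)/(3*pi) + 2*sin(3*pi*s/2)/(3*pi) - 16*cos(3*pi*s/2)/(9*pi**2); evaluating from 0 to 2: ∫_{0}^{2} (1 - 4*s) cos(3*pi*s/2) ds = (16/(9*pi**2)) - (-16/(9*pi**2)) = 32/(9*pi**2).
Hence a_3 = 32/(9*pi**2).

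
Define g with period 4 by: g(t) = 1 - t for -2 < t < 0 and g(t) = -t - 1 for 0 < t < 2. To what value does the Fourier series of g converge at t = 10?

t = 10 differs from t = 2 by 2 full period(s), and the series is 4-periodic.
At t = 2 the one-sided limits are g(2^-) = -3 and g(2^+) = 3.
By Dirichlet's theorem the series converges to their average, [(-3) + (3)]/2 = 0.

0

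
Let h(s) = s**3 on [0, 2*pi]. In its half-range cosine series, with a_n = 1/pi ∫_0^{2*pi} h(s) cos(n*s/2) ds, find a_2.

a_2 = 1/pi ∫_0^{2*pi} (s**3) cos(s) ds.
Integrating by parts three times (tabular method), an antiderivative of (s**3) cos(s) is s**3*sin(s) + 3*s**2*cos(s) - 6*s*sin(s) - 6*cos(s); evaluating from 0 to 2*pi: ∫_{0}^{2*pi} (s**3) cos(s) ds = (-6 + 12*pi**2) - (-6) = 12*pi**2.
Hence a_2 = (1/pi)·(12*pi**2) = 12*pi.

12*pi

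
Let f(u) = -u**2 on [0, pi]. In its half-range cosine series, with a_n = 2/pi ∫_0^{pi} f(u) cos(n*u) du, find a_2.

-1

a_2 = 2/pi ∫_0^{pi} (-u**2) cos(2*u) du.
Integrating by parts twice (tabular method), an antiderivative of (-u**2) cos(2*u) is -u**2*sin(2*u)/2 - u*cos(2*u)/2 + sin(2*u)/4; evaluating from 0 to pi: ∫_{0}^{pi} (-u**2) cos(2*u) du = (-pi/2) - (0) = -pi/2.
Hence a_2 = (2/pi)·(-pi/2) = -1.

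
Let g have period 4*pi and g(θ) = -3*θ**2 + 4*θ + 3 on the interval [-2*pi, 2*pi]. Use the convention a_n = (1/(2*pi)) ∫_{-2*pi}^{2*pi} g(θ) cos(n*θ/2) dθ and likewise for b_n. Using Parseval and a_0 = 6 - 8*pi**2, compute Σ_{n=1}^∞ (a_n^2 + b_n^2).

128*pi**2*(5 + 3*pi**2)/15

Parseval: a_0^2/2 + Σ_{n≥1} (a_n^2+b_n^2) = (1/(2*pi)) ∫_{-2*pi}^{2*pi} g(θ)^2 dθ = -16*pi**2/3 + 18 + 288*pi**4/5.
Subtract a_0^2/2 = 2*(3 - 4*pi**2)**2: Σ (a_n^2+b_n^2) = 128*pi**2*(5 + 3*pi**2)/15.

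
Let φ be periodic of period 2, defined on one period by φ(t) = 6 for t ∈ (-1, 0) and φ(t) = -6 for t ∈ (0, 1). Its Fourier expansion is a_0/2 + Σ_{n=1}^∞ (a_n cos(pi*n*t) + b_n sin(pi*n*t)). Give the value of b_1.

-24/pi

b_1 = ∫_{-1}^{1} φ(t) sin(pi*t) dt.
φ is odd and sin(pi*t) is odd, so the integrand is even and b_1 = 2 ∫_0^{1} φ(t) sin(pi*t) dt.
Directly, an antiderivative of (-6) sin(pi*t) is 6*cos(pi*t)/pi; evaluating from 0 to 1: ∫_{0}^{1} (-6) sin(pi*t) dt = (-6/pi) - (6/pi) = -12/pi.
Hence b_1 = 2·(-12/pi) = -24/pi.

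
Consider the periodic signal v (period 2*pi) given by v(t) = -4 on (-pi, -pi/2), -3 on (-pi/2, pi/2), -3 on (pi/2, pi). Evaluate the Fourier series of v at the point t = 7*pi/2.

t = 7*pi/2 differs from t = -pi/2 by 2 full period(s), and the series is 2*pi-periodic.
At t = -pi/2 the one-sided limits are v(-pi/2^-) = -4 and v(-pi/2^+) = -3.
By Dirichlet's theorem the series converges to their average, [(-4) + (-3)]/2 = -7/2.

-7/2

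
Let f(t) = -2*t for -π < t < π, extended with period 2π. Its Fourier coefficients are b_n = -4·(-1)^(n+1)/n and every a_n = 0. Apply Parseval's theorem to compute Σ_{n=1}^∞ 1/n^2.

Parseval: Σ b_n^2 = (1/π) ∫_{-π}^{π} f(t)^2 dt = 8*pi**2/3.
Σ b_n^2 = Σ 16/n^2, so Σ 1/n^2 = (8*pi**2/3)/16 = pi**2/6.

pi**2/6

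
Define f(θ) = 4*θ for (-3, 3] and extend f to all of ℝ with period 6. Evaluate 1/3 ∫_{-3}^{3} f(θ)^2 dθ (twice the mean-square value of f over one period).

1/3 ∫_{-3}^{3} f(θ)^2 dθ = 1/3 · (288) = 96.

96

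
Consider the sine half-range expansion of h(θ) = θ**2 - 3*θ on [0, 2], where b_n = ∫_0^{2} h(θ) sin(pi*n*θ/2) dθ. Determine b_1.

b_1 = ∫_0^{2} (θ**2 - 3*θ) sin(pi*θ/2) dθ.
Integrating by parts twice (tabular method), an antiderivative of (θ**2 - 3*θ) sin(pi*θ/2) is -2*θ**2*cos(pi*θ/2)/pi + 8*θ*sin(pi*θ/2)/pi**2 + 6*θ*cos(pi*θ/2)/pi - 12*sin(pi*θ/2)/pi**2 + 16*cos(pi*θ/2)/pi**3; evaluating from 0 to 2: ∫_{0}^{2} (θ**2 - 3*θ) sin(pi*θ/2) dθ = (-4/pi - 16/pi**3) - (16/pi**3) = -4/pi - 32/pi**3.
Hence b_1 = -4/pi - 32/pi**3.

-4/pi - 32/pi**3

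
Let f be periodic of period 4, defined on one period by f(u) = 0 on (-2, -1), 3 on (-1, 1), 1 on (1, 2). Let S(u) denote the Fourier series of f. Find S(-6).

u = -6 differs from u = 2 by -2 full period(s), and the series is 4-periodic.
At u = 2 the one-sided limits are f(2^-) = 1 and f(2^+) = 0.
By Dirichlet's theorem the series converges to their average, [(1) + (0)]/2 = 1/2.

1/2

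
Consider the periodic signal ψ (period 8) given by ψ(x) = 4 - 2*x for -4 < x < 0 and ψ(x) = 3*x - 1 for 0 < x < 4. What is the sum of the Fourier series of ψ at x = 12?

x = 12 differs from x = 4 by 1 full period(s), and the series is 8-periodic.
At x = 4 the one-sided limits are ψ(4^-) = 11 and ψ(4^+) = 12.
By Dirichlet's theorem the series converges to their average, [(11) + (12)]/2 = 23/2.

23/2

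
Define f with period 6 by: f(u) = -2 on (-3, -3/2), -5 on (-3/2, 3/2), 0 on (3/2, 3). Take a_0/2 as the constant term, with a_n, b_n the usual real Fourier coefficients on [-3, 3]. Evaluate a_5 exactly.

-8/(5*pi)

a_5 = 1/3 ∫_{-3}^{3} f(u) cos(5*pi*u/3) du.
Split the integral at the breakpoints.
Directly, an antiderivative of (-2) cos(5*pi*u/3) is -6*sin(5*pi*u/3)/(5*pi); evaluating from -3 to -3/2: ∫_{-3}^{-3/2} (-2) cos(5*pi*u/3) du = (6/(5*pi)) - (0) = 6/(5*pi).
Directly, an antiderivative of (-5) cos(5*pi*u/3) is -3*sin(5*pi*u/3)/pi; evaluating from -3/2 to 3/2: ∫_{-3/2}^{3/2} (-5) cos(5*pi*u/3) du = (-3/pi) - (3/pi) = -6/pi.
∫_{3/2}^{3} (0) cos(5*pi*u/3) du = 0.
Summing the pieces and multiplying by (1/3) gives a_5 = -8/(5*pi).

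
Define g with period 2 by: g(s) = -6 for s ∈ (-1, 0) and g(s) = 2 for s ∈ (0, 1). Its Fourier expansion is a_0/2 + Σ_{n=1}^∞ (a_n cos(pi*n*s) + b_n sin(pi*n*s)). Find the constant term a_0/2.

-2

a_0 = ∫_{-1}^{1} g(s) ds = -4.
So the constant term a_0/2 = -2.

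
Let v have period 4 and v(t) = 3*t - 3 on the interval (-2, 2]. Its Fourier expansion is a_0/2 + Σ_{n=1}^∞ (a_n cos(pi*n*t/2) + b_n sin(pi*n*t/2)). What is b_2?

b_2 = 1/2 ∫_{-2}^{2} v(t) sin(pi*t) dt.
Integrating by parts (boundary term plus one more integral), an antiderivative of (3*t - 3) sin(pi*t) is -3*t*cos(pi*t)/pi + 3*sin(pi*t)/pi**2 + 3*cos(pi*t)/pi; evaluating from -2 to 2: ∫_{-2}^{2} (3*t - 3) sin(pi*t) dt = (-3/pi) - (9/pi) = -12/pi.
Hence b_2 = (1/2)·(-12/pi) = -6/pi.

-6/pi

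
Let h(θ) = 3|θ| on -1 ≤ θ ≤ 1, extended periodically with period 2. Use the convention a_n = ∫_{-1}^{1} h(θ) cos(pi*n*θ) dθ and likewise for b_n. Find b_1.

0

b_1 = ∫_{-1}^{1} h(θ) sin(pi*θ) dθ.
h is even and sin(pi*θ) is odd, so the integrand is odd over a symmetric interval and the integral vanishes.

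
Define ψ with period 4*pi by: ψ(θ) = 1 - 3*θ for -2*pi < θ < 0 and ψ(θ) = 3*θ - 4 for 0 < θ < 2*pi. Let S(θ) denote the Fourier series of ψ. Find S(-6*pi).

θ = -6*pi differs from θ = 2*pi by -2 full period(s), and the series is 4*pi-periodic.
At θ = 2*pi the one-sided limits are ψ(2*pi^-) = -4 + 6*pi and ψ(2*pi^+) = 1 + 6*pi.
By Dirichlet's theorem the series converges to their average, [(-4 + 6*pi) + (1 + 6*pi)]/2 = -3/2 + 6*pi.

-3/2 + 6*pi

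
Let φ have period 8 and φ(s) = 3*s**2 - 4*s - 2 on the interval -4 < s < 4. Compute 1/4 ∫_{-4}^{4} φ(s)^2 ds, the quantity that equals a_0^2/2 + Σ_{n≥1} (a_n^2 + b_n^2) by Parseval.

14584/15

1/4 ∫_{-4}^{4} φ(s)^2 ds = 1/4 · (58336/15) = 14584/15.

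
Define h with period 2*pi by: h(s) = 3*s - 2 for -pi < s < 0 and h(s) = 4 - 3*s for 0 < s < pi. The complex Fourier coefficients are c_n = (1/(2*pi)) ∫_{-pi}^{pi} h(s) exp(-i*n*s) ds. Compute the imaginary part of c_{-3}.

Since h is real-valued, Im(c_{-3}) = -(1/(2*pi)) ∫_{-pi}^{pi} h(s) sin(-3*s) ds = b_{3}/2.
Split the integral at the breakpoints.
Integrating by parts (boundary term plus one more integral), an antiderivative of (3*s - 2) sin(-3*s) is s*cos(3*s) - sin(3*s)/3 - 2*cos(3*s)/3; evaluating from -pi to 0: ∫_{-pi}^{0} (3*s - 2) sin(-3*s) ds = (-2/3) - (2/3 + pi) = -pi - 4/3.
Integrating by parts (boundary term plus one more integral), an antiderivative of (4 - 3*s) sin(-3*s) is -s*cos(3*s) + sin(3*s)/3 + 4*cos(3*s)/3; evaluating from 0 to pi: ∫_{0}^{pi} (4 - 3*s) sin(-3*s) ds = (-4/3 + pi) - (4/3) = -8/3 + pi.
So ∫_{-pi}^{pi} h(s) sin(-3*s) ds = -4.
Hence Im(c_{-3}) = (-1/(2*pi))·(-4) = 2/pi.

2/pi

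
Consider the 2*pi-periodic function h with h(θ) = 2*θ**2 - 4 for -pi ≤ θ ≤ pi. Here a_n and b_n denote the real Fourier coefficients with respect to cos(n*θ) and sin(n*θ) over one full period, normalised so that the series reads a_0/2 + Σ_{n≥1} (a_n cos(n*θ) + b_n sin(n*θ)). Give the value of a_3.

a_3 = 1/pi ∫_{-pi}^{pi} h(θ) cos(3*θ) dθ.
h is even and cos(3*θ) is even, so the integrand is even and a_3 = 2/pi ∫_0^{pi} h(θ) cos(3*θ) dθ.
Integrating by parts twice (tabular method), an antiderivative of (2*θ**2 - 4) cos(3*θ) is 2*θ**2*sin(3*θ)/3 + 4*θ*cos(3*θ)/9 - 40*sin(3*θ)/27; evaluating from 0 to pi: ∫_{0}^{pi} (2*θ**2 - 4) cos(3*θ) dθ = (-4*pi/9) - (0) = -4*pi/9.
Hence a_3 = (2/pi)·(-4*pi/9) = -8/9.

-8/9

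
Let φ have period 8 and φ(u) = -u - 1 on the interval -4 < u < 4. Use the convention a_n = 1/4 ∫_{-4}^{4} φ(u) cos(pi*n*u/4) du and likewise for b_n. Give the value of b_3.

-8/(3*pi)

b_3 = 1/4 ∫_{-4}^{4} φ(u) sin(3*pi*u/4) du.
Integrating by parts (boundary term plus one more integral), an antiderivative of (-u - 1) sin(3*pi*u/4) is 4*u*cos(3*pi*u/4)/(3*pi) - 16*sin(3*pi*u/4)/(9*pi**2) + 4*cos(3*pi*u/4)/(3*pi); evaluating from -4 to 4: ∫_{-4}^{4} (-u - 1) sin(3*pi*u/4) du = (-20/(3*pi)) - (4/pi) = -32/(3*pi).
Hence b_3 = (1/4)·(-32/(3*pi)) = -8/(3*pi).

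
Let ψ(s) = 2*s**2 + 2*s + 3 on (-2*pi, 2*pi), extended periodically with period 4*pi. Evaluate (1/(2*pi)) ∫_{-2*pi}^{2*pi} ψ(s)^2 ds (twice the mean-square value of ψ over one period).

(1/(2*pi)) ∫_{-2*pi}^{2*pi} ψ(s)^2 ds = (1/(2*pi)) · (4*pi*(135 + 320*pi**2 + 192*pi**4)/15) = 18 + 128*pi**2/3 + 128*pi**4/5.

18 + 128*pi**2/3 + 128*pi**4/5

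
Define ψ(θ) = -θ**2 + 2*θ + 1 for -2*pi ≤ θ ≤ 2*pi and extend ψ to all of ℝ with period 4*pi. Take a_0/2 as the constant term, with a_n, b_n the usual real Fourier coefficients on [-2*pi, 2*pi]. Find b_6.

-4/3

b_6 = (1/(2*pi)) ∫_{-2*pi}^{2*pi} ψ(θ) sin(3*θ) dθ.
Integrating by parts twice (tabular method), an antiderivative of (-θ**2 + 2*θ + 1) sin(3*θ) is θ**2*cos(3*θ)/3 - 2*θ*sin(3*θ)/9 - 2*θ*cos(3*θ)/3 + 2*sin(3*θ)/9 - 11*cos(3*θ)/27; evaluating from -2*pi to 2*pi: ∫_{-2*pi}^{2*pi} (-θ**2 + 2*θ + 1) sin(3*θ) dθ = (-4*pi/3 - 11/27 + 4*pi**2/3) - (-11/27 + 4*pi/3 + 4*pi**2/3) = -8*pi/3.
Hence b_6 = (1/(2*pi))·(-8*pi/3) = -4/3.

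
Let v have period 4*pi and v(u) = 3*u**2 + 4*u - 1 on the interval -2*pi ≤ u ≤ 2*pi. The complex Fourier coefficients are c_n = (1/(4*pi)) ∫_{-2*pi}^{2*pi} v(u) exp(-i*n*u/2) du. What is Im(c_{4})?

Since v is real-valued, Im(c_{4}) = -(1/(4*pi)) ∫_{-2*pi}^{2*pi} v(u) sin(2*u) du = -b_{4}/2.
Integrating by parts twice (tabular method), an antiderivative of (3*u**2 + 4*u - 1) sin(2*u) is -3*u**2*cos(2*u)/2 + 3*u*sin(2*u)/2 - 2*u*cos(2*u) + sin(2*u) + 5*cos(2*u)/4; evaluating from -2*pi to 2*pi: ∫_{-2*pi}^{2*pi} (3*u**2 + 4*u - 1) sin(2*u) du = (-6*pi**2 - 4*pi + 5/4) - (-6*pi**2 + 5/4 + 4*pi) = -8*pi.
Hence Im(c_{4}) = (-1/(4*pi))·(-8*pi) = 2.

2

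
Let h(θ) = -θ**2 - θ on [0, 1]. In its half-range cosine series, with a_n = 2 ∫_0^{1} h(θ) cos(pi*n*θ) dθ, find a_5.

a_5 = 2 ∫_0^{1} (-θ**2 - θ) cos(5*pi*θ) dθ.
Integrating by parts twice (tabular method), an antiderivative of (-θ**2 - θ) cos(5*pi*θ) is -θ**2*sin(5*pi*θ)/(5*pi) - θ*sin(5*pi*θ)/(5*pi) - 2*θ*cos(5*pi*θ)/(25*pi**2) + 2*sin(5*pi*θ)/(125*pi**3) - cos(5*pi*θ)/(25*pi**2); evaluating from 0 to 1: ∫_{0}^{1} (-θ**2 - θ) cos(5*pi*θ) dθ = (3/(25*pi**2)) - (-1/(25*pi**2)) = 4/(25*pi**2).
Hence a_5 = 2·(4/(25*pi**2)) = 8/(25*pi**2).

8/(25*pi**2)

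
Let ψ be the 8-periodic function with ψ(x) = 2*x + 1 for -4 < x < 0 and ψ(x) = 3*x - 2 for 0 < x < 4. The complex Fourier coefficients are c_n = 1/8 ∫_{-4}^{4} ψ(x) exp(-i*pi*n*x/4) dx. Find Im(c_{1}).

Since ψ is real-valued, Im(c_{1}) = -1/8 ∫_{-4}^{4} ψ(x) sin(pi*x/4) dx = -b_{1}/2.
Split the integral at the breakpoints.
Integrating by parts (boundary term plus one more integral), an antiderivative of (2*x + 1) sin(pi*x/4) is -8*x*cos(pi*x/4)/pi + 32*sin(pi*x/4)/pi**2 - 4*cos(pi*x/4)/pi; evaluating from -4 to 0: ∫_{-4}^{0} (2*x + 1) sin(pi*x/4) dx = (-4/pi) - (-28/pi) = 24/pi.
Integrating by parts (boundary term plus one more integral), an antiderivative of (3*x - 2) sin(pi*x/4) is -12*x*cos(pi*x/4)/pi + 48*sin(pi*x/4)/pi**2 + 8*cos(pi*x/4)/pi; evaluating from 0 to 4: ∫_{0}^{4} (3*x - 2) sin(pi*x/4) dx = (40/pi) - (8/pi) = 32/pi.
So ∫_{-4}^{4} ψ(x) sin(pi*x/4) dx = 56/pi.
Hence Im(c_{1}) = (-1/8)·(56/pi) = -7/pi.

-7/pi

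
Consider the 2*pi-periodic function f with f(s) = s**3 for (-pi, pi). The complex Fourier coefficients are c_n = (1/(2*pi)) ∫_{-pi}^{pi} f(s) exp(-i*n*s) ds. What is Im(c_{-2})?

3/4 - pi**2/2

Since f is real-valued, Im(c_{-2}) = -(1/(2*pi)) ∫_{-pi}^{pi} f(s) sin(-2*s) ds = b_{2}/2.
f is odd and sin(-2*s) is odd, so the integrand is even: ∫_{-pi}^{pi} f(s) sin(-2*s) ds = 2∫_0^{pi} f(s) sin(-2*s) ds.
Integrating by parts three times (tabular method), an antiderivative of (s**3) sin(-2*s) is s**3*cos(2*s)/2 - 3*s**2*sin(2*s)/4 - 3*s*cos(2*s)/4 + 3*sin(2*s)/8; evaluating from 0 to pi: ∫_{0}^{pi} (s**3) sin(-2*s) ds = (pi*(-3 + 2*pi**2)/4) - (0) = pi*(-3 + 2*pi**2)/4.
So ∫_{-pi}^{pi} f(s) sin(-2*s) ds = pi*(-3/2 + pi**2).
Hence Im(c_{-2}) = (-1/(2*pi))·(pi*(-3/2 + pi**2)) = 3/4 - pi**2/2.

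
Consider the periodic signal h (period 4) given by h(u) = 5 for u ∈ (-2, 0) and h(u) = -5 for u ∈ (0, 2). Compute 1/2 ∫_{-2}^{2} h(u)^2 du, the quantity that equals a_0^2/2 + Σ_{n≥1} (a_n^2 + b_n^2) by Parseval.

50

1/2 ∫_{-2}^{2} h(u)^2 du = 1/2 · (100) = 50.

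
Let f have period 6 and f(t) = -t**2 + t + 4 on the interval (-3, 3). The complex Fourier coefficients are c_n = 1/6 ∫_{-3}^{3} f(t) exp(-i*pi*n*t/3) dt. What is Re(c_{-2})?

Since f is real-valued, Re(c_{-2}) = 1/6 ∫_{-3}^{3} f(t) cos(-2*pi*t/3) dt = a_{2}/2.
Integrating by parts twice (tabular method), an antiderivative of (-t**2 + t + 4) cos(-2*pi*t/3) is -3*t**2*sin(2*pi*t/3)/(2*pi) + 3*t*sin(2*pi*t/3)/(2*pi) - 9*t*cos(2*pi*t/3)/(2*pi**2) + 27*sin(2*pi*t/3)/(4*pi**3) + 6*sin(2*pi*t/3)/pi + 9*cos(2*pi*t/3)/(4*pi**2); evaluating from -3 to 3: ∫_{-3}^{3} (-t**2 + t + 4) cos(-2*pi*t/3) dt = (-45/(4*pi**2)) - (63/(4*pi**2)) = -27/pi**2.
Hence Re(c_{-2}) = (1/6)·(-27/pi**2) = -9/(2*pi**2).

-9/(2*pi**2)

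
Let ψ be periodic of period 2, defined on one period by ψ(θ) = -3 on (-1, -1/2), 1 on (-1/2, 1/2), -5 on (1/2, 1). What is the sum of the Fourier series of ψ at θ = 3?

-4

θ = 3 differs from θ = 1 by 1 full period(s), and the series is 2-periodic.
At θ = 1 the one-sided limits are ψ(1^-) = -5 and ψ(1^+) = -3.
By Dirichlet's theorem the series converges to their average, [(-5) + (-3)]/2 = -4.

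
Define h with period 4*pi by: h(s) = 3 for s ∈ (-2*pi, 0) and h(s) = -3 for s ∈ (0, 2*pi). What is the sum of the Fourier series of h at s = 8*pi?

0

s = 8*pi differs from s = 0 by 2 full period(s), and the series is 4*pi-periodic.
At s = 0 the one-sided limits are h(0^-) = 3 and h(0^+) = -3.
By Dirichlet's theorem the series converges to their average, [(3) + (-3)]/2 = 0.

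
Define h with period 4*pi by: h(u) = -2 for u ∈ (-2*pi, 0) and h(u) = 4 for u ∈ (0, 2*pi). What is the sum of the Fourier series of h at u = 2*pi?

1

At u = 2*pi the one-sided limits are h(2*pi^-) = 4 and h(2*pi^+) = -2.
By Dirichlet's theorem the series converges to their average, [(4) + (-2)]/2 = 1.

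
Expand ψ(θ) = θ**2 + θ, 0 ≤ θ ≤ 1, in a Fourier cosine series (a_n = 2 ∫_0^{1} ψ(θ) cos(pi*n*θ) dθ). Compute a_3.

a_3 = 2 ∫_0^{1} (θ**2 + θ) cos(3*pi*θ) dθ.
Integrating by parts twice (tabular method), an antiderivative of (θ**2 + θ) cos(3*pi*θ) is θ**2*sin(3*pi*θ)/(3*pi) + θ*sin(3*pi*θ)/(3*pi) + 2*θ*cos(3*pi*θ)/(9*pi**2) - 2*sin(3*pi*θ)/(27*pi**3) + cos(3*pi*θ)/(9*pi**2); evaluating from 0 to 1: ∫_{0}^{1} (θ**2 + θ) cos(3*pi*θ) dθ = (-1/(3*pi**2)) - (1/(9*pi**2)) = -4/(9*pi**2).
Hence a_3 = 2·(-4/(9*pi**2)) = -8/(9*pi**2).

-8/(9*pi**2)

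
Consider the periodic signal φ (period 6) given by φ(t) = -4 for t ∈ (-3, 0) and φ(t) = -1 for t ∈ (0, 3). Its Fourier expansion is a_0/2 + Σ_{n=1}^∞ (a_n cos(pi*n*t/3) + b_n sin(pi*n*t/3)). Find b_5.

6/(5*pi)

b_5 = 1/3 ∫_{-3}^{3} φ(t) sin(5*pi*t/3) dt.
Split the integral at the breakpoints.
Directly, an antiderivative of (-4) sin(5*pi*t/3) is 12*cos(5*pi*t/3)/(5*pi); evaluating from -3 to 0: ∫_{-3}^{0} (-4) sin(5*pi*t/3) dt = (12/(5*pi)) - (-12/(5*pi)) = 24/(5*pi).
Directly, an antiderivative of (-1) sin(5*pi*t/3) is 3*cos(5*pi*t/3)/(5*pi); evaluating from 0 to 3: ∫_{0}^{3} (-1) sin(5*pi*t/3) dt = (-3/(5*pi)) - (3/(5*pi)) = -6/(5*pi).
Summing the pieces and multiplying by (1/3) gives b_5 = 6/(5*pi).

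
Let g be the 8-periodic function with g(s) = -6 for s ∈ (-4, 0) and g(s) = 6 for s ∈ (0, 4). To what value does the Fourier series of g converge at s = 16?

0

s = 16 differs from s = 0 by 2 full period(s), and the series is 8-periodic.
At s = 0 the one-sided limits are g(0^-) = -6 and g(0^+) = 6.
By Dirichlet's theorem the series converges to their average, [(-6) + (6)]/2 = 0.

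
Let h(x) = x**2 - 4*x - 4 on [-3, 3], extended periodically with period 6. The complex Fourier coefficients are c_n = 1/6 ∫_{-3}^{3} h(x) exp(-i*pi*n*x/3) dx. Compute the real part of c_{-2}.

Since h is real-valued, Re(c_{-2}) = 1/6 ∫_{-3}^{3} h(x) cos(-2*pi*x/3) dx = a_{2}/2.
Integrating by parts twice (tabular method), an antiderivative of (x**2 - 4*x - 4) cos(-2*pi*x/3) is 3*x**2*sin(2*pi*x/3)/(2*pi) - 6*x*sin(2*pi*x/3)/pi + 9*x*cos(2*pi*x/3)/(2*pi**2) - 6*sin(2*pi*x/3)/pi - 27*sin(2*pi*x/3)/(4*pi**3) - 9*cos(2*pi*x/3)/pi**2; evaluating from -3 to 3: ∫_{-3}^{3} (x**2 - 4*x - 4) cos(-2*pi*x/3) dx = (9/(2*pi**2)) - (-45/(2*pi**2)) = 27/pi**2.
Hence Re(c_{-2}) = (1/6)·(27/pi**2) = 9/(2*pi**2).

9/(2*pi**2)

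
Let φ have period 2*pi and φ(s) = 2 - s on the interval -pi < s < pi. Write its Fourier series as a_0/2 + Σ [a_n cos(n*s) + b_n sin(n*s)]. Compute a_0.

a_0 = 1/pi ∫_{-pi}^{pi} φ(s) ds = 1/pi · (4*pi) = 4.

4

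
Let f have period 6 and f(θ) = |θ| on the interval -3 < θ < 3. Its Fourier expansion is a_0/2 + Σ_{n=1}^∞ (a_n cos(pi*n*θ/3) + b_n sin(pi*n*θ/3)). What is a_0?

a_0 = 1/3 ∫_{-3}^{3} f(θ) dθ = 1/3 · (9) = 3.

3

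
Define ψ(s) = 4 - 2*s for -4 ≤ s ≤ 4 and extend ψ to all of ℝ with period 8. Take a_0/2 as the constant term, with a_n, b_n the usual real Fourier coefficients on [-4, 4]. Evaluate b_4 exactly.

b_4 = 1/4 ∫_{-4}^{4} ψ(s) sin(pi*s) ds.
Integrating by parts (boundary term plus one more integral), an antiderivative of (4 - 2*s) sin(pi*s) is 2*s*cos(pi*s)/pi - 2*sin(pi*s)/pi**2 - 4*cos(pi*s)/pi; evaluating from -4 to 4: ∫_{-4}^{4} (4 - 2*s) sin(pi*s) ds = (4/pi) - (-12/pi) = 16/pi.
Hence b_4 = (1/4)·(16/pi) = 4/pi.

4/pi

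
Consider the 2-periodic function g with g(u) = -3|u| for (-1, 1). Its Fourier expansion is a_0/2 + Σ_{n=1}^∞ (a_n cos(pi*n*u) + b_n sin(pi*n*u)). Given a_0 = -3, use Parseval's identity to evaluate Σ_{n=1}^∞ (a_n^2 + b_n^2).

3/2

Parseval: a_0^2/2 + Σ_{n≥1} (a_n^2+b_n^2) = ∫_{-1}^{1} g(u)^2 du = 6.
Subtract a_0^2/2 = 9/2: Σ (a_n^2+b_n^2) = 3/2.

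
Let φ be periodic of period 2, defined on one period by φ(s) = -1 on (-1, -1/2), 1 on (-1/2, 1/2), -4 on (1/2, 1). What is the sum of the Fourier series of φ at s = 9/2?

-3/2

s = 9/2 differs from s = 1/2 by 2 full period(s), and the series is 2-periodic.
At s = 1/2 the one-sided limits are φ(1/2^-) = 1 and φ(1/2^+) = -4.
By Dirichlet's theorem the series converges to their average, [(1) + (-4)]/2 = -3/2.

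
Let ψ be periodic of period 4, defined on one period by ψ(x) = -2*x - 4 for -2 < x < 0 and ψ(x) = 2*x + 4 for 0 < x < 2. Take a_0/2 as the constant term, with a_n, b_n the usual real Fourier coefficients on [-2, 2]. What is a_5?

a_5 = 1/2 ∫_{-2}^{2} ψ(x) cos(5*pi*x/2) dx.
Split the integral at the breakpoints.
Integrating by parts (boundary term plus one more integral), an antiderivative of (-2*x - 4) cos(5*pi*x/2) is -4*x*sin(5*pi*x/2)/(5*pi) - 8*sin(5*pi*x/2)/(5*pi) - 8*cos(5*pi*x/2)/(25*pi**2); evaluating from -2 to 0: ∫_{-2}^{0} (-2*x - 4) cos(5*pi*x/2) dx = (-8/(25*pi**2)) - (8/(25*pi**2)) = -16/(25*pi**2).
Integrating by parts (boundary term plus one more integral), an antiderivative of (2*x + 4) cos(5*pi*x/2) is 4*x*sin(5*pi*x/2)/(5*pi) + 8*sin(5*pi*x/2)/(5*pi) + 8*cos(5*pi*x/2)/(25*pi**2); evaluating from 0 to 2: ∫_{0}^{2} (2*x + 4) cos(5*pi*x/2) dx = (-8/(25*pi**2)) - (8/(25*pi**2)) = -16/(25*pi**2).
Summing the pieces and multiplying by (1/2) gives a_5 = -16/(25*pi**2).

-16/(25*pi**2)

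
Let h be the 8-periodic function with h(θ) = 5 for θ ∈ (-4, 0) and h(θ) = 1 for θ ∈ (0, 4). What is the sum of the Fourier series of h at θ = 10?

1

θ = 10 differs from θ = 2 by 1 full period(s), and the series is 8-periodic.
h is continuous at θ = 2 with value 1, so the series converges to 1 there.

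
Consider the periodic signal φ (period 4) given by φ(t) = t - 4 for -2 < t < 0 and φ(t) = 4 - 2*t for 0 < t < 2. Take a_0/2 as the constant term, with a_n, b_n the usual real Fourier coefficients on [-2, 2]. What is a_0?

a_0 = 1/2 ∫_{-2}^{2} φ(t) dt = 1/2 · (-6) = -3.

-3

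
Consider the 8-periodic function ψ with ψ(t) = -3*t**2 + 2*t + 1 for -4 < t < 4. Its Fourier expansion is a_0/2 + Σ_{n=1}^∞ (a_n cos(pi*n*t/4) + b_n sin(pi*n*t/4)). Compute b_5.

16/(5*pi)

b_5 = 1/4 ∫_{-4}^{4} ψ(t) sin(5*pi*t/4) dt.
Integrating by parts twice (tabular method), an antiderivative of (-3*t**2 + 2*t + 1) sin(5*pi*t/4) is 12*t**2*cos(5*pi*t/4)/(5*pi) - 96*t*sin(5*pi*t/4)/(25*pi**2) - 8*t*cos(5*pi*t/4)/(5*pi) + 32*sin(5*pi*t/4)/(25*pi**2) - 4*cos(5*pi*t/4)/(5*pi) - 384*cos(5*pi*t/4)/(125*pi**3); evaluating from -4 to 4: ∫_{-4}^{4} (-3*t**2 + 2*t + 1) sin(5*pi*t/4) dt = (12*(32 - 325*pi**2)/(125*pi**3)) - (-44/pi + 384/(125*pi**3)) = 64/(5*pi).
Hence b_5 = (1/4)·(64/(5*pi)) = 16/(5*pi).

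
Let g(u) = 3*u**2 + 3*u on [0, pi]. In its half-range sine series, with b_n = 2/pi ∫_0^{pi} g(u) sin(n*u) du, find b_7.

6*(-4 + 49*pi + 49*pi**2)/(343*pi)

b_7 = 2/pi ∫_0^{pi} (3*u**2 + 3*u) sin(7*u) du.
Integrating by parts twice (tabular method), an antiderivative of (3*u**2 + 3*u) sin(7*u) is -3*u**2*cos(7*u)/7 + 6*u*sin(7*u)/49 - 3*u*cos(7*u)/7 + 3*sin(7*u)/49 + 6*cos(7*u)/343; evaluating from 0 to pi: ∫_{0}^{pi} (3*u**2 + 3*u) sin(7*u) du = (-6/343 + 3*pi/7 + 3*pi**2/7) - (6/343) = -12/343 + 3*pi/7 + 3*pi**2/7.
Hence b_7 = (2/pi)·(-12/343 + 3*pi/7 + 3*pi**2/7) = 6*(-4 + 49*pi + 49*pi**2)/(343*pi).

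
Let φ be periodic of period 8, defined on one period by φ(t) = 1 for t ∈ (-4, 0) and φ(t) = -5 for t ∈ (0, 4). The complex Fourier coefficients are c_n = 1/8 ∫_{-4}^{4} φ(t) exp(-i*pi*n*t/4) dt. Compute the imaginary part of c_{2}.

Since φ is real-valued, Im(c_{2}) = -1/8 ∫_{-4}^{4} φ(t) sin(pi*t/2) dt = -b_{2}/2.
Split the integral at the breakpoints.
Directly, an antiderivative of (1) sin(pi*t/2) is -2*cos(pi*t/2)/pi; evaluating from -4 to 0: ∫_{-4}^{0} (1) sin(pi*t/2) dt = (-2/pi) - (-2/pi) = 0.
Directly, an antiderivative of (-5) sin(pi*t/2) is 10*cos(pi*t/2)/pi; evaluating from 0 to 4: ∫_{0}^{4} (-5) sin(pi*t/2) dt = (10/pi) - (10/pi) = 0.
So ∫_{-4}^{4} φ(t) sin(pi*t/2) dt = 0.
Hence Im(c_{2}) = (-1/8)·(0) = 0.

0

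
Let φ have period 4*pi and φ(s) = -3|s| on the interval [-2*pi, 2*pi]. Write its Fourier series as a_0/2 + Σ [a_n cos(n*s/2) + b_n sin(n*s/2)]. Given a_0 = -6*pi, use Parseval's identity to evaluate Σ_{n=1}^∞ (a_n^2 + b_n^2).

6*pi**2

Parseval: a_0^2/2 + Σ_{n≥1} (a_n^2+b_n^2) = (1/(2*pi)) ∫_{-2*pi}^{2*pi} φ(s)^2 ds = 24*pi**2.
Subtract a_0^2/2 = 18*pi**2: Σ (a_n^2+b_n^2) = 6*pi**2.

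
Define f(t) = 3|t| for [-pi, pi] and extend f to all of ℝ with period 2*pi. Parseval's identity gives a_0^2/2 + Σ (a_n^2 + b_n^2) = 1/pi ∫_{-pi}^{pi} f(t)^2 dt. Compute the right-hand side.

1/pi ∫_{-pi}^{pi} f(t)^2 dt = 1/pi · (6*pi**3) = 6*pi**2.

6*pi**2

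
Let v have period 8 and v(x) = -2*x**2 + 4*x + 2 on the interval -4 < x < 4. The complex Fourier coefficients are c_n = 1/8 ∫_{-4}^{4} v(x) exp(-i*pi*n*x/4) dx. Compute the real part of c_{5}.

64/(25*pi**2)

Since v is real-valued, Re(c_{5}) = 1/8 ∫_{-4}^{4} v(x) cos(5*pi*x/4) dx = a_{5}/2.
Integrating by parts twice (tabular method), an antiderivative of (-2*x**2 + 4*x + 2) cos(5*pi*x/4) is -8*x**2*sin(5*pi*x/4)/(5*pi) + 16*x*sin(5*pi*x/4)/(5*pi) - 64*x*cos(5*pi*x/4)/(25*pi**2) + 256*sin(5*pi*x/4)/(125*pi**3) + 8*sin(5*pi*x/4)/(5*pi) + 64*cos(5*pi*x/4)/(25*pi**2); evaluating from -4 to 4: ∫_{-4}^{4} (-2*x**2 + 4*x + 2) cos(5*pi*x/4) dx = (192/(25*pi**2)) - (-64/(5*pi**2)) = 512/(25*pi**2).
Hence Re(c_{5}) = (1/8)·(512/(25*pi**2)) = 64/(25*pi**2).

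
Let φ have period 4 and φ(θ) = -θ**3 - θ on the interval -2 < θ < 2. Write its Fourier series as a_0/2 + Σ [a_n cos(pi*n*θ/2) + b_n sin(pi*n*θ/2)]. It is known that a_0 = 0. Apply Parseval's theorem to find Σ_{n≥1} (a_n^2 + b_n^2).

Parseval: a_0^2/2 + Σ_{n≥1} (a_n^2+b_n^2) = 1/2 ∫_{-2}^{2} φ(θ)^2 dθ = 3544/105.
Subtract a_0^2/2 = 0: Σ (a_n^2+b_n^2) = 3544/105.

3544/105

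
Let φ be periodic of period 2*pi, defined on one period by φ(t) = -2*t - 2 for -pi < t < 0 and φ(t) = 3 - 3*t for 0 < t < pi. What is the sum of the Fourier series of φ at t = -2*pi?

t = -2*pi differs from t = 0 by -1 full period(s), and the series is 2*pi-periodic.
At t = 0 the one-sided limits are φ(0^-) = -2 and φ(0^+) = 3.
By Dirichlet's theorem the series converges to their average, [(-2) + (3)]/2 = 1/2.

1/2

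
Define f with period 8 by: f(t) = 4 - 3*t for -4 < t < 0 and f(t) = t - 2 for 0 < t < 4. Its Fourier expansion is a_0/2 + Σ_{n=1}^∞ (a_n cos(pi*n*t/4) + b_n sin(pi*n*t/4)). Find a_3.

a_3 = 1/4 ∫_{-4}^{4} f(t) cos(3*pi*t/4) dt.
Split the integral at the breakpoints.
Integrating by parts (boundary term plus one more integral), an antiderivative of (4 - 3*t) cos(3*pi*t/4) is -4*t*sin(3*pi*t/4)/pi + 16*sin(3*pi*t/4)/(3*pi) - 16*cos(3*pi*t/4)/(3*pi**2); evaluating from -4 to 0: ∫_{-4}^{0} (4 - 3*t) cos(3*pi*t/4) dt = (-16/(3*pi**2)) - (16/(3*pi**2)) = -32/(3*pi**2).
Integrating by parts (boundary term plus one more integral), an antiderivative of (t - 2) cos(3*pi*t/4) is 4*t*sin(3*pi*t/4)/(3*pi) - 8*sin(3*pi*t/4)/(3*pi) + 16*cos(3*pi*t/4)/(9*pi**2); evaluating from 0 to 4: ∫_{0}^{4} (t - 2) cos(3*pi*t/4) dt = (-16/(9*pi**2)) - (16/(9*pi**2)) = -32/(9*pi**2).
Summing the pieces and multiplying by (1/4) gives a_3 = -32/(9*pi**2).

-32/(9*pi**2)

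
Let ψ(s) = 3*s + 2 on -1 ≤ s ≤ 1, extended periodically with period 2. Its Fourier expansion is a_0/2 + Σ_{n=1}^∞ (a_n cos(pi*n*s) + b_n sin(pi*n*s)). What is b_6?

b_6 = ∫_{-1}^{1} ψ(s) sin(6*pi*s) ds.
Integrating by parts (boundary term plus one more integral), an antiderivative of (3*s + 2) sin(6*pi*s) is -s*cos(6*pi*s)/(2*pi) + sin(6*pi*s)/(12*pi**2) - cos(6*pi*s)/(3*pi); evaluating from -1 to 1: ∫_{-1}^{1} (3*s + 2) sin(6*pi*s) ds = (-5/(6*pi)) - (1/(6*pi)) = -1/pi.
Hence b_6 = -1/pi.

-1/pi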